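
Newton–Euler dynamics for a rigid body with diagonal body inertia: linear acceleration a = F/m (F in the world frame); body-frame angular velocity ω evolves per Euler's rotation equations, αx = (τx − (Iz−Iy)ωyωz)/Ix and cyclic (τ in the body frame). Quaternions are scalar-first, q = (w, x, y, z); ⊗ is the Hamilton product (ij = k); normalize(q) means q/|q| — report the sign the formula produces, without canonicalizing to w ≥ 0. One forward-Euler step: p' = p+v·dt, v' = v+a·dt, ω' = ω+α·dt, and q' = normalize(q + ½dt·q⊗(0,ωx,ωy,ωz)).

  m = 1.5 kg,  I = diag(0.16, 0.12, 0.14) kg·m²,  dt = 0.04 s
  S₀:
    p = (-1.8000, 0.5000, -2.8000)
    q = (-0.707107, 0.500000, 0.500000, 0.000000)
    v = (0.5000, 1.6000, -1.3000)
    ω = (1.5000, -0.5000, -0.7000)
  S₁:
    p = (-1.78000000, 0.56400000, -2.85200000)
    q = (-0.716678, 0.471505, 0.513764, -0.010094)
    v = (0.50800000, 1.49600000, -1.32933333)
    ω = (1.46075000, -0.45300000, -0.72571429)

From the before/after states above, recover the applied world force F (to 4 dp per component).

v₁ − v₀ = (0.00800000, -0.10400000, -0.02933333)
applied force F = (0.3000, -3.9000, -1.1000)

F = (0.3000, -3.9000, -1.1000)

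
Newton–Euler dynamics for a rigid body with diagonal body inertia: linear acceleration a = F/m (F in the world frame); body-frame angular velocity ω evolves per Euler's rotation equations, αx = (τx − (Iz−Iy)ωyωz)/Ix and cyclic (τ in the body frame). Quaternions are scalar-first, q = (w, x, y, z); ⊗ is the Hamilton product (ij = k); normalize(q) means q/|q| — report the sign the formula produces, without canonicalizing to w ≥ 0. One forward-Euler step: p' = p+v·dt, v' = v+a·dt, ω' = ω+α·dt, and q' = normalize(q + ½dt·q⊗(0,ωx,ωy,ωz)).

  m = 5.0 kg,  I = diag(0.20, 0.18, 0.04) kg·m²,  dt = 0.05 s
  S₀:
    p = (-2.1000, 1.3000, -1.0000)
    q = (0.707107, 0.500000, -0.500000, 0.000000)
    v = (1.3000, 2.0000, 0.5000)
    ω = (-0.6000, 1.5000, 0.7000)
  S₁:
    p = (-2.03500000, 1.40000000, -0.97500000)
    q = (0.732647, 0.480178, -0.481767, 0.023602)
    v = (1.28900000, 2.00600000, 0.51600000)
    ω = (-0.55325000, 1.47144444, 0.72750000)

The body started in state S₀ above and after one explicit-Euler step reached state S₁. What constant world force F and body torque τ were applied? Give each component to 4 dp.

F = (-1.1000, 0.6000, 1.6000)
τ = (0.0400, -0.1700, 0.0400)

Δv = v₁−v₀ = (-0.01100000, 0.00600000, 0.01600000)
F = m·Δv/dt = (-1.1000, 0.6000, 1.6000)
ω₁ − ω₀ = (0.04675000, -0.02855556, 0.02750000)
I·α + gyro = (0.0400, -0.1700, 0.0400)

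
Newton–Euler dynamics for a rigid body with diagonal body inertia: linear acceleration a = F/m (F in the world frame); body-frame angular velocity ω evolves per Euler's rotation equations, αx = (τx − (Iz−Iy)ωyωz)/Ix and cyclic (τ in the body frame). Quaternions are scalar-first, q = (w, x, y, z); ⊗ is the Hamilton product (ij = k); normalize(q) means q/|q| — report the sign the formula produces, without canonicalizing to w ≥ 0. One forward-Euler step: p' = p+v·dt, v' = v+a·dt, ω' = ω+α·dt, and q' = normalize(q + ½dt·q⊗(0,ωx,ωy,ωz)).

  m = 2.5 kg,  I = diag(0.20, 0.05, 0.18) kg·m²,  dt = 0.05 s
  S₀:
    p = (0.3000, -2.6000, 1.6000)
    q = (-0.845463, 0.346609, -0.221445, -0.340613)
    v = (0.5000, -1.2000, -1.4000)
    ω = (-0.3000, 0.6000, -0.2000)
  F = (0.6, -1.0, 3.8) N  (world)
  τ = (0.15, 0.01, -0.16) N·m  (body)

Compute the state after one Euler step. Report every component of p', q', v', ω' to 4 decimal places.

a = (0.2400, -0.4000, 1.5200)
p + v·dt = (0.3250, -2.6600, 1.5300)
v' = v + a·dt = (0.5120, -1.2200, -1.3240)
ω×(Iω) gyroscopic = (-0.0156, 0.0012, 0.0270)
(τ − ω×Iω)/I = (0.8280, 0.1760, -1.0389)
ω + α·dt = (-0.2586, 0.6088, -0.2519)
Hamilton product q⊗(0,ω) = (0.1687271, 0.5022957, -0.3357721, 0.3106245)
updated quaternion q' = (-0.8411, 0.3591, -0.2298, -0.3328)

p' = (0.3250, -2.6600, 1.5300)
q' = (-0.8411, 0.3591, -0.2298, -0.3328)
v' = (0.5120, -1.2200, -1.3240)
ω' = (-0.2586, 0.6088, -0.2519)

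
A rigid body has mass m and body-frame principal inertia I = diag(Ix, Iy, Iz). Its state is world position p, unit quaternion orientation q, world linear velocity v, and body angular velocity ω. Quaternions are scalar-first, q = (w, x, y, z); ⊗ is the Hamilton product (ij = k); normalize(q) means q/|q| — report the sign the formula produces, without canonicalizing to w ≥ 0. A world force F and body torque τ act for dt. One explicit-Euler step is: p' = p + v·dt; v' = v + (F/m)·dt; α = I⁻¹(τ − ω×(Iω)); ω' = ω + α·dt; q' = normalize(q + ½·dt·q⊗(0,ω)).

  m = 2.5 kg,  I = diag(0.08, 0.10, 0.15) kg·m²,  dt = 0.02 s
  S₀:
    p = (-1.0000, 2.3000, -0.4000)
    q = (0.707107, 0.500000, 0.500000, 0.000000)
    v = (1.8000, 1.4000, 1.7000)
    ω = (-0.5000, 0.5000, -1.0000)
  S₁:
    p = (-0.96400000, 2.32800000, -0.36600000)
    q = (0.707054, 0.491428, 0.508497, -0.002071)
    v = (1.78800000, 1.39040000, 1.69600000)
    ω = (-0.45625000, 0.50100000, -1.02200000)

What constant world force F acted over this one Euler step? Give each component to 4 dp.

F = (-1.5000, -1.2000, -0.5000)

velocity change Δv = (-0.01200000, -0.00960000, -0.00400000)
F = m·Δv/dt = (-1.5000, -1.2000, -0.5000)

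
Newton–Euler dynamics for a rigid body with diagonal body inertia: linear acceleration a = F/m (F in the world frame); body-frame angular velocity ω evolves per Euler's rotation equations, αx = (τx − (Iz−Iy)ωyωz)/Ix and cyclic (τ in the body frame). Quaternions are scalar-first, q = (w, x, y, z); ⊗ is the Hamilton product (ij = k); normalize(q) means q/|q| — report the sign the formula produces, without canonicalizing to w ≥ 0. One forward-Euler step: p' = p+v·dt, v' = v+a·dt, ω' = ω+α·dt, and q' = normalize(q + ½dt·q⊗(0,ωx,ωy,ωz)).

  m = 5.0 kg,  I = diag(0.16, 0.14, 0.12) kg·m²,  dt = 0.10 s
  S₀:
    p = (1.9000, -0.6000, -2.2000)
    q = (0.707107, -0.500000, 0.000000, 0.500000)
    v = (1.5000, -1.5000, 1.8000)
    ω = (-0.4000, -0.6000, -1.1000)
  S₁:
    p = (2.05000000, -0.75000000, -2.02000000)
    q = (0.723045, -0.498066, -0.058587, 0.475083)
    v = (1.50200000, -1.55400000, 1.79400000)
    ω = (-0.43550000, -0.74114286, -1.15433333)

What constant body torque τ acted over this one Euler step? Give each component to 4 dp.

τ = (-0.0700, -0.1800, -0.0700)

ω₁ − ω₀ = (-0.03550000, -0.14114286, -0.05433333)
precession coupling = (-0.0132, 0.0176, -0.0048)
applied torque τ = (-0.0700, -0.1800, -0.0700)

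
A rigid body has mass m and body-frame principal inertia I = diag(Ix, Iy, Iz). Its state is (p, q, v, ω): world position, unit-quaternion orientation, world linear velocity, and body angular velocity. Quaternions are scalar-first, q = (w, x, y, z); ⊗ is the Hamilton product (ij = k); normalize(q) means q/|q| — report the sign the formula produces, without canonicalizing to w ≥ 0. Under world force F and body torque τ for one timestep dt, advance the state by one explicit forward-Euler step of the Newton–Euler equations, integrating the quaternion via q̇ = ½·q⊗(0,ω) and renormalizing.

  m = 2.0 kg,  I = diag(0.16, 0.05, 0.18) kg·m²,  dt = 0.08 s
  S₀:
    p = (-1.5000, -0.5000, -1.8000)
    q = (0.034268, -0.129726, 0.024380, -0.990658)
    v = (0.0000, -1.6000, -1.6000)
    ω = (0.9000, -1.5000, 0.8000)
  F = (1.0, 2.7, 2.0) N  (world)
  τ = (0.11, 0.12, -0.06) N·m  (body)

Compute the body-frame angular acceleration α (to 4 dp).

α = (1.6625, 2.6880, -1.1583)

ω×(Iω) gyroscopic = (-0.1560, -0.0144, 0.1485)
(τ − ω×Iω)/I = (1.6625, 2.6880, -1.1583)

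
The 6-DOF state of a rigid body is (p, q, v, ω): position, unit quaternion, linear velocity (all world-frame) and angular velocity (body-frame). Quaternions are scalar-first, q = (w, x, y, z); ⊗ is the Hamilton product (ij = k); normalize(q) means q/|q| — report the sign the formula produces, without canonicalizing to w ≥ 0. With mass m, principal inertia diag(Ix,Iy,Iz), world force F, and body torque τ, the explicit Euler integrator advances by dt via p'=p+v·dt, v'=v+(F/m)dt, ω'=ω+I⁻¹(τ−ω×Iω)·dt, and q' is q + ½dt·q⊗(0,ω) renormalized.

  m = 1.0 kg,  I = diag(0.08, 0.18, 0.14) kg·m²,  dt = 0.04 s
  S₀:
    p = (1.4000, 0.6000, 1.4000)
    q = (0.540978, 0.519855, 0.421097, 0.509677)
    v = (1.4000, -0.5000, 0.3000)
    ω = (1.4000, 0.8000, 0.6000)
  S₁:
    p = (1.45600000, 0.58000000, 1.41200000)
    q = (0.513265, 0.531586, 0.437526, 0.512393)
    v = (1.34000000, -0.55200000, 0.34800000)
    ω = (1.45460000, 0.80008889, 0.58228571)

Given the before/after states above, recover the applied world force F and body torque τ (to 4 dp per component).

F = (-1.5000, -1.3000, 1.2000)
τ = (0.0900, -0.0500, 0.0500)

rate change Δω = (0.05460000, 0.00008889, -0.01771429)
precession coupling = (-0.0192, -0.0504, 0.1120)
applied torque τ = (0.0900, -0.0500, 0.0500)
Δv = v₁−v₀ = (-0.06000000, -0.05200000, 0.04800000)
m·(v₁−v₀)/dt = (-1.5000, -1.3000, 1.2000)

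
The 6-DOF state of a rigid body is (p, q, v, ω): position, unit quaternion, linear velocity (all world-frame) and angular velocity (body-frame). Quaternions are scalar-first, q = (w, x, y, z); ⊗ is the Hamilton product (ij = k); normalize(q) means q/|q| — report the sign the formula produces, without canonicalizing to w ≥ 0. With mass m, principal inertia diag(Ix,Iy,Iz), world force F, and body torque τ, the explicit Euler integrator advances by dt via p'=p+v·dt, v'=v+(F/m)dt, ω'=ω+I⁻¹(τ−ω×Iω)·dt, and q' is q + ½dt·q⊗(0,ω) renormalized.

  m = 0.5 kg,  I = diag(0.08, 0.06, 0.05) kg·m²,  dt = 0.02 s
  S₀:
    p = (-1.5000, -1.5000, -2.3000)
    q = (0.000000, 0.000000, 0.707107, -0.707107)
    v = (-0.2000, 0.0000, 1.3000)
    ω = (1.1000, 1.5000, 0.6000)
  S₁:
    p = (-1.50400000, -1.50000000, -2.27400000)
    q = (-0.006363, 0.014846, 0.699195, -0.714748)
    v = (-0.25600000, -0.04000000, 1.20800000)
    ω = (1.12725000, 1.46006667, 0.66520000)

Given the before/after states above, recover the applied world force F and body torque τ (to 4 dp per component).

F = (-1.4000, -1.0000, -2.3000)
τ = (0.1000, -0.1000, 0.1300)

ω₁ − ω₀ = (0.02725000, -0.03993333, 0.06520000)
I·α + gyro = (0.1000, -0.1000, 0.1300)
velocity change Δv = (-0.05600000, -0.04000000, -0.09200000)
m·(v₁−v₀)/dt = (-1.4000, -1.0000, -2.3000)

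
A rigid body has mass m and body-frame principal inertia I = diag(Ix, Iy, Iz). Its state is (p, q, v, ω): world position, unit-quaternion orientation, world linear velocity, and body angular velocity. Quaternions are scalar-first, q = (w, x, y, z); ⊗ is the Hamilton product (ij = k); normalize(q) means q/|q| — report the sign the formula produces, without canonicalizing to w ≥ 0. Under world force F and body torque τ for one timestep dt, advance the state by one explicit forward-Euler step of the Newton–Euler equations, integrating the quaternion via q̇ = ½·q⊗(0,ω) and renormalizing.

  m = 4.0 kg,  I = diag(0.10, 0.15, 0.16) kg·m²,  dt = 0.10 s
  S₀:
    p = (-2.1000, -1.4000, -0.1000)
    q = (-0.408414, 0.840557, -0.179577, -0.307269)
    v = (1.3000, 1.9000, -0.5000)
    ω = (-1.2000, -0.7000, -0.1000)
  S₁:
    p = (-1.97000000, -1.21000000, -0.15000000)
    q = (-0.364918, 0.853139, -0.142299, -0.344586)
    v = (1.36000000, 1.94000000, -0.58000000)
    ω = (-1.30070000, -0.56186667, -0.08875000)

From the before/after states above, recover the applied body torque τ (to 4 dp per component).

rate change Δω = (-0.10070000, 0.13813333, 0.01125000)
ω₀×(Iω₀) = (0.0007, -0.0072, 0.0420)
applied torque τ = (-0.1000, 0.2000, 0.0600)

τ = (-0.1000, 0.2000, 0.0600)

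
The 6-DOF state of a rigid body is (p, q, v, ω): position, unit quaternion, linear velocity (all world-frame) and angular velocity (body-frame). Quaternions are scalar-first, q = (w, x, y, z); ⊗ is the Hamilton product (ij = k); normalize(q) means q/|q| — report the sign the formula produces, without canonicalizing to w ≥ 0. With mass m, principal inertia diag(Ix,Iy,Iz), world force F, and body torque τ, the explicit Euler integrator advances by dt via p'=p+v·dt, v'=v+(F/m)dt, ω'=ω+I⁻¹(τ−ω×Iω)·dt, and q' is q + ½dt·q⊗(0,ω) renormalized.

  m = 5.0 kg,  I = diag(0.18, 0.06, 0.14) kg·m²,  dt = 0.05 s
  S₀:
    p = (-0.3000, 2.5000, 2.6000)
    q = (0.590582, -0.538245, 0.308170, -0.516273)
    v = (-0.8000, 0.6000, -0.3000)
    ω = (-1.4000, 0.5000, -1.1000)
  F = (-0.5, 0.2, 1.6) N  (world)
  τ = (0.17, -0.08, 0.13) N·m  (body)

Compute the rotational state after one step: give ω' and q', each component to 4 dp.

ω' = (-1.3406, 0.3820, -1.0836)
q' = (0.5531, -0.5603, 0.3185, -0.5279)

α = I⁻¹(τ − ω×Iω) = (1.1889, -2.3600, 0.3286)
new body rate ω' = (-1.3406, 0.3820, -1.0836)
2q̇ = q⊗(0,ω) = (-1.4755283, -0.9076653, 0.4260037, -0.4873247)
q + ½dt·q⊗(0,ω), renormalized = (0.5531, -0.5603, 0.3185, -0.5279)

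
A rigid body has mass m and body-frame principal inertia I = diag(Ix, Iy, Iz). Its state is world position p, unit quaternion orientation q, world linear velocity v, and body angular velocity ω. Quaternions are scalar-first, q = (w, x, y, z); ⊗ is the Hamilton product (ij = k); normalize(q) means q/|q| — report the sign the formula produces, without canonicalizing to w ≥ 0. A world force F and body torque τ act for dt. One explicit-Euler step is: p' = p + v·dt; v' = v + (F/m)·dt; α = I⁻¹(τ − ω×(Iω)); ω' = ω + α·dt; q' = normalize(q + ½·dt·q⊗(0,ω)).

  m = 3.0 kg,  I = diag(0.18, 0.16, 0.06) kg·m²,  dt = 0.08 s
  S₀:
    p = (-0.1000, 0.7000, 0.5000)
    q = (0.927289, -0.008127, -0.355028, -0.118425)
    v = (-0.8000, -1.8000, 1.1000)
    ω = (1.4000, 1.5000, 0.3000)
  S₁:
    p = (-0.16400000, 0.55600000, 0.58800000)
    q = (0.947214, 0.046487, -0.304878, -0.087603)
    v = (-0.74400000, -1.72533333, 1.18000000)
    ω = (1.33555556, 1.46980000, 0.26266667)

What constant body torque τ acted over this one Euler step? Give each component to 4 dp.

τ = (-0.1900, -0.0100, -0.0700)

ω₁ − ω₀ = (-0.06444444, -0.03020000, -0.03733333)
I·α + gyro = (-0.1900, -0.0100, -0.0700)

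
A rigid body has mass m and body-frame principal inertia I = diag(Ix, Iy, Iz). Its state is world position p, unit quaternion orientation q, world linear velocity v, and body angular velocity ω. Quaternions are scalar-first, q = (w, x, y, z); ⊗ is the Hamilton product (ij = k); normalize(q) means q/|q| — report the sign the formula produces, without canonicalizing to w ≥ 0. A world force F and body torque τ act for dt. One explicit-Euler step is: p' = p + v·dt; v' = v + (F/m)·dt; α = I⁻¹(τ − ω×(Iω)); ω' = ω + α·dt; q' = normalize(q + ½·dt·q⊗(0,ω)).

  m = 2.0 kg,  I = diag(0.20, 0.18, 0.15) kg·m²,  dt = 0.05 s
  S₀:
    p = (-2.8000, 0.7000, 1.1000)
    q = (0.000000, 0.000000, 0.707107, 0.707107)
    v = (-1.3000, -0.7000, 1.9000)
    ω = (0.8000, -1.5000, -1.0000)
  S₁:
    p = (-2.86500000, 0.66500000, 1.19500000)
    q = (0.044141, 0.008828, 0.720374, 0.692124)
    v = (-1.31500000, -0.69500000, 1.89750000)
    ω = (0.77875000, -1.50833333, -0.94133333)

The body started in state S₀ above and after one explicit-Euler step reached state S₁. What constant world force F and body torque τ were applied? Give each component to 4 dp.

F = (-0.6000, 0.2000, -0.1000)
τ = (-0.1300, -0.0700, 0.2000)

v₁ − v₀ = (-0.01500000, 0.00500000, -0.00250000)
m·(v₁−v₀)/dt = (-0.6000, 0.2000, -0.1000)
rate change Δω = (-0.02125000, -0.00833333, 0.05866667)
precession coupling = (-0.0450, -0.0400, 0.0240)
I·α + gyro = (-0.1300, -0.0700, 0.2000)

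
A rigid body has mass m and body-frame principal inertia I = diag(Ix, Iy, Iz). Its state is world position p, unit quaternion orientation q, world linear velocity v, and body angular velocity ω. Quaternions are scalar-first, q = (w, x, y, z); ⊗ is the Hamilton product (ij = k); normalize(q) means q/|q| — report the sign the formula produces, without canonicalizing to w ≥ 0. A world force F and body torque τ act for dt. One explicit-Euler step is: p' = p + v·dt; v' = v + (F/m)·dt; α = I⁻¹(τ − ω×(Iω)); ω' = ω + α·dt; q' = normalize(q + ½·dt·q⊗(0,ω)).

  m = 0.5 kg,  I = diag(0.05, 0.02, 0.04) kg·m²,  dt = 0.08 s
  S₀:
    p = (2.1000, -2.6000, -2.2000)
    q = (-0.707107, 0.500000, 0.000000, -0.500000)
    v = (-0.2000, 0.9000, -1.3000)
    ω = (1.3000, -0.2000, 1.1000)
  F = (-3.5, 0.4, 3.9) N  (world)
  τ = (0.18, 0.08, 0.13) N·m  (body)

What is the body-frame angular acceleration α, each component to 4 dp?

α = (3.6880, 3.2850, 3.0550)

gyro term ω×Iω = (-0.0044, 0.0143, 0.0078)
α = I⁻¹(τ − ω×Iω) = (3.6880, 3.2850, 3.0550)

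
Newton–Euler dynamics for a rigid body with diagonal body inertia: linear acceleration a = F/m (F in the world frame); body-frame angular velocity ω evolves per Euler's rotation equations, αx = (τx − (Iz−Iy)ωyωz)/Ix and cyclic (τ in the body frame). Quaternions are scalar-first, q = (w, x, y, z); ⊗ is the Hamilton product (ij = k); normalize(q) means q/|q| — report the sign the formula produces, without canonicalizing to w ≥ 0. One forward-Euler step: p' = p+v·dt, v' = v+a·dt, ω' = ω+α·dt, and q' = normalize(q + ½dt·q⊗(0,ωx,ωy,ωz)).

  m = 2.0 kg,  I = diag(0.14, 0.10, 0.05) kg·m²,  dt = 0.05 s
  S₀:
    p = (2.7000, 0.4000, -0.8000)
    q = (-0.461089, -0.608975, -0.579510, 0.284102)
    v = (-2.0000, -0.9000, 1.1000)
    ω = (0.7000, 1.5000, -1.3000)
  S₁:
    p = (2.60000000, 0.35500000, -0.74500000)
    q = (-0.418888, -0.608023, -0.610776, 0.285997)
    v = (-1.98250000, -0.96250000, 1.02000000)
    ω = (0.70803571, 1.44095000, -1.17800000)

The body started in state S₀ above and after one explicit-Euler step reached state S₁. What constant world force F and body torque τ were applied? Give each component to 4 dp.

v₁ − v₀ = (0.01750000, -0.06250000, -0.08000000)
applied force F = (0.7000, -2.5000, -3.2000)
ω₁ − ω₀ = (0.00803571, -0.05905000, 0.12200000)
τ = I·(Δω/dt) + ω₀×(Iω₀) = (0.1200, -0.2000, 0.0800)

F = (0.7000, -2.5000, -3.2000)
τ = (0.1200, -0.2000, 0.0800)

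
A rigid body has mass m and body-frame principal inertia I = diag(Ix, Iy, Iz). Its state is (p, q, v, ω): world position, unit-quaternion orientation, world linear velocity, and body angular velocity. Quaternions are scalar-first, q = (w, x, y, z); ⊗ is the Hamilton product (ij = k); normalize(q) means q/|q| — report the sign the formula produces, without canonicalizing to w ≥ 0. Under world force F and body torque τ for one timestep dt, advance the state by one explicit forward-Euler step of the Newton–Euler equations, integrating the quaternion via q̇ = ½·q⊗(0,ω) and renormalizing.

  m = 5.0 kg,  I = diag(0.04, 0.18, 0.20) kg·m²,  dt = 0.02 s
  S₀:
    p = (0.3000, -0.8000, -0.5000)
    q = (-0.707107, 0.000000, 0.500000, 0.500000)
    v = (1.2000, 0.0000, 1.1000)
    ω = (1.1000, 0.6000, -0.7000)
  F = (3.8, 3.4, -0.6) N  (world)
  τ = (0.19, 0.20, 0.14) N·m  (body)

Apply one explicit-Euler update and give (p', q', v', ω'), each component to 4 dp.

p' = (0.3240, -0.8000, -0.4780)
q' = (-0.7065, -0.0143, 0.5012, 0.4994)
v' = (1.2152, 0.0136, 1.0976)
ω' = (1.1992, 0.6085, -0.6952)

linear accel F/m = (0.7600, 0.6800, -0.1200)
p' = p + v·dt = (0.3240, -0.8000, -0.4780)
v + (F/m)dt = (1.2152, 0.0136, 1.0976)
angular accel α = (4.9600, 0.4267, 0.2380)
new body rate ω' = (1.1992, 0.6085, -0.6952)
q⊗(0,ω) = (0.0500000, -1.4278177, 0.1257358, -0.0550251)
updated quaternion q' = (-0.7065, -0.0143, 0.5012, 0.4994)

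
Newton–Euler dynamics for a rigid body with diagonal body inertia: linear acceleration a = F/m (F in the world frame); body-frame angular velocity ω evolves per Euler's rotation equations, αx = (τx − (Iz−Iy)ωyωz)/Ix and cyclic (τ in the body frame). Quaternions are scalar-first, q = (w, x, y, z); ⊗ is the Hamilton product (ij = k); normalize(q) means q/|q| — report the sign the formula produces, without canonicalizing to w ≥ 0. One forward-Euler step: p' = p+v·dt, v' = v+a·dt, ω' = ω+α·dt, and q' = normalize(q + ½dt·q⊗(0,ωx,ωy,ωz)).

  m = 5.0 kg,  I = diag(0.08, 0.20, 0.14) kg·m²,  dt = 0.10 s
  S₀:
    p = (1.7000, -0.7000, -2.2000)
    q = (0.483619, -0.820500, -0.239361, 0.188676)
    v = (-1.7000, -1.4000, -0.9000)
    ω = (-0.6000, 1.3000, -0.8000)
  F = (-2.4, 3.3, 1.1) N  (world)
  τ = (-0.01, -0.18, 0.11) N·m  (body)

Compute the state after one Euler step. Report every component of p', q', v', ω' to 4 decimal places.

precession coupling ω×(Iω) = (0.0624, -0.0288, -0.0936)
angular accel α = (-0.9050, -0.7560, 1.4543)
new body rate ω' = (-0.6905, 1.2244, -0.6546)
q⊗(0,ω) = (-0.0301899, -0.3439614, -0.1409009, -1.5971618)
q' = normalize(q + ½dt·q⊗(0,ω)) = (0.4805, -0.8349, -0.2456, 0.1085)
p + v·dt = (1.5300, -0.8400, -2.2900)
v + (F/m)dt = (-1.7480, -1.3340, -0.8780)

p' = (1.5300, -0.8400, -2.2900)
q' = (0.4805, -0.8349, -0.2456, 0.1085)
v' = (-1.7480, -1.3340, -0.8780)
ω' = (-0.6905, 1.2244, -0.6546)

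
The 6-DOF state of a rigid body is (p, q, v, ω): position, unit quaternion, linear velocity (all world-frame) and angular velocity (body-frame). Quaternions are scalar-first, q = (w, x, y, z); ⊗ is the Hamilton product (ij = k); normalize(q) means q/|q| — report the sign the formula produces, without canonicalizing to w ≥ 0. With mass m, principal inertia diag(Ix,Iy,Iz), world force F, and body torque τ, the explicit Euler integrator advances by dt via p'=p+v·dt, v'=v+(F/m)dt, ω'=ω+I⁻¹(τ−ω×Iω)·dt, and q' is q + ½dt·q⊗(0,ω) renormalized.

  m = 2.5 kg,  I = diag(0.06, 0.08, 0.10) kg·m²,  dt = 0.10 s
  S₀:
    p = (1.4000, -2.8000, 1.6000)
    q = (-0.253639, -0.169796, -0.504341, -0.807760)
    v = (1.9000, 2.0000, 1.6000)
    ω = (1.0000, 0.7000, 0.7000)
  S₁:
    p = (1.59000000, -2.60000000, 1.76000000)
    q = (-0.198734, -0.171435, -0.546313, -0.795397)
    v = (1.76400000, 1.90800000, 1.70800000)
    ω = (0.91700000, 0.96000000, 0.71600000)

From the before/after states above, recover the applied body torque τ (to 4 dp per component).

τ = (-0.0400, 0.1800, 0.0300)

Δω = ω₁−ω₀ = (-0.08300000, 0.26000000, 0.01600000)
τ = I·(Δω/dt) + ω₀×(Iω₀) = (-0.0400, 0.1800, 0.0300)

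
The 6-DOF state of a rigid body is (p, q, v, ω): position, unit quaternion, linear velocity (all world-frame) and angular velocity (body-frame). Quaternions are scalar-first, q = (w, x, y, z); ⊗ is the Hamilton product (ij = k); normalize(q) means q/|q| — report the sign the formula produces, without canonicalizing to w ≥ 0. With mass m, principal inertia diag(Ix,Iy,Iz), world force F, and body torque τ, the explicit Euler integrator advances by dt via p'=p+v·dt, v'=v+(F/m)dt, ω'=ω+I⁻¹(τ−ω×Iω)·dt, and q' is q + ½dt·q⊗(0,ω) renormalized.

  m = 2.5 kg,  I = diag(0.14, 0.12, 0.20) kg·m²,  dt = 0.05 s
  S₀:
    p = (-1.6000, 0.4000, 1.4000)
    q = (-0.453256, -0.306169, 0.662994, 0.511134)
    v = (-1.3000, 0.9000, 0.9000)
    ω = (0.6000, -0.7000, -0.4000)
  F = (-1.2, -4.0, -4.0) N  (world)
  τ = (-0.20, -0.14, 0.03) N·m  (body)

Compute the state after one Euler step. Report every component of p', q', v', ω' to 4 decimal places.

p' = (-1.6650, 0.4450, 1.4450)
q' = (-0.4318, -0.3106, 0.6753, 0.5109)
v' = (-1.3240, 0.8200, 0.8200)
ω' = (0.5206, -0.7643, -0.3946)

p' = p + v·dt = (-1.6650, 0.4450, 1.4450)
v' = v + a·dt = (-1.3240, 0.8200, 0.8200)
ω×(Iω) gyroscopic = (0.0224, 0.0144, 0.0084)
(τ − ω×Iω)/I = (-1.5886, -1.2867, 0.1080)
ω + α·dt = (0.5206, -0.7643, -0.3946)
2q̇ = q⊗(0,ω) = (0.8522508, -0.1793574, 0.5014920, -0.0021757)
q' = normalize(q + ½dt·q⊗(0,ω)) = (-0.4318, -0.3106, 0.6753, 0.5109)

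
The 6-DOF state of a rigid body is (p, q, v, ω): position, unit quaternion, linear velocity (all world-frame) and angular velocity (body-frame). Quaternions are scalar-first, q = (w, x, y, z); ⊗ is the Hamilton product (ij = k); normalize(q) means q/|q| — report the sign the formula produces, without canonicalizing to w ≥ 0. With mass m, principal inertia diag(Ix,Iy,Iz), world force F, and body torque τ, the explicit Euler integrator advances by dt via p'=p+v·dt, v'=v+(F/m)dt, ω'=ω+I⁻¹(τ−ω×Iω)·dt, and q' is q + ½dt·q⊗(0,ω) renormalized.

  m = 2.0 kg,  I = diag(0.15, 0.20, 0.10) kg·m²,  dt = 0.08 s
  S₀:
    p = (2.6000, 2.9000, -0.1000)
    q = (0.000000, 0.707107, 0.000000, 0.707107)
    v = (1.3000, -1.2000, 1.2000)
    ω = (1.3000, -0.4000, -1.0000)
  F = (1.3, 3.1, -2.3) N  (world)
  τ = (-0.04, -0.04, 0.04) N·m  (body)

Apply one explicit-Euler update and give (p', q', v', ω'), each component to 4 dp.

p' = (2.7040, 2.8040, -0.0040)
q' = (-0.0085, 0.7168, 0.0649, 0.6942)
v' = (1.3520, -1.0760, 1.1080)
ω' = (1.3000, -0.3900, -0.9472)

precession coupling ω×(Iω) = (-0.0400, -0.0650, -0.0260)
angular accel α = (0.0000, 0.1250, 0.6600)
ω' = ω + α·dt = (1.3000, -0.3900, -0.9472)
2q̇ = q⊗(0,ω) = (-0.2121321, 0.2828428, 1.6263461, -0.2828428)
q' = normalize(q + ½dt·q⊗(0,ω)) = (-0.0085, 0.7168, 0.0649, 0.6942)
p' = p + v·dt = (2.7040, 2.8040, -0.0040)
v + (F/m)dt = (1.3520, -1.0760, 1.1080)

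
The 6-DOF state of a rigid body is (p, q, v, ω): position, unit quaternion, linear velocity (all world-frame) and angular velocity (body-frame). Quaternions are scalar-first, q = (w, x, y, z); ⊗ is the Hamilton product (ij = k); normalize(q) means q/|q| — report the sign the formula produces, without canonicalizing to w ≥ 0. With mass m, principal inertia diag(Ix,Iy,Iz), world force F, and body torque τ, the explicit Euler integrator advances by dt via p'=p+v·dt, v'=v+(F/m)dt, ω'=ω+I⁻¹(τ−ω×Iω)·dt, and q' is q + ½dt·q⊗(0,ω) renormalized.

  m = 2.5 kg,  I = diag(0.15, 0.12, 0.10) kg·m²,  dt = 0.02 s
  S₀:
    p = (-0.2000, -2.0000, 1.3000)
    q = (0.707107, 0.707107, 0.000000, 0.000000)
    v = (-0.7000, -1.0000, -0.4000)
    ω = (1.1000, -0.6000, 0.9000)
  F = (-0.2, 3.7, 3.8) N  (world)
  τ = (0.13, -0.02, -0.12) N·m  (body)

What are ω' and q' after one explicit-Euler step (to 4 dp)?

ω' = (1.1159, -0.6116, 0.8720)
q' = (0.6992, 0.7148, -0.0106, 0.0021)

gyro term ω×Iω = (0.0108, 0.0495, 0.0198)
(τ − ω×Iω)/I = (0.7947, -0.5792, -1.3980)
new body rate ω' = (1.1159, -0.6116, 0.8720)
2q̇ = q⊗(0,ω) = (-0.7778177, 0.7778177, -1.0606605, 0.2121321)
q' = normalize(q + ½dt·q⊗(0,ω)) = (0.6992, 0.7148, -0.0106, 0.0021)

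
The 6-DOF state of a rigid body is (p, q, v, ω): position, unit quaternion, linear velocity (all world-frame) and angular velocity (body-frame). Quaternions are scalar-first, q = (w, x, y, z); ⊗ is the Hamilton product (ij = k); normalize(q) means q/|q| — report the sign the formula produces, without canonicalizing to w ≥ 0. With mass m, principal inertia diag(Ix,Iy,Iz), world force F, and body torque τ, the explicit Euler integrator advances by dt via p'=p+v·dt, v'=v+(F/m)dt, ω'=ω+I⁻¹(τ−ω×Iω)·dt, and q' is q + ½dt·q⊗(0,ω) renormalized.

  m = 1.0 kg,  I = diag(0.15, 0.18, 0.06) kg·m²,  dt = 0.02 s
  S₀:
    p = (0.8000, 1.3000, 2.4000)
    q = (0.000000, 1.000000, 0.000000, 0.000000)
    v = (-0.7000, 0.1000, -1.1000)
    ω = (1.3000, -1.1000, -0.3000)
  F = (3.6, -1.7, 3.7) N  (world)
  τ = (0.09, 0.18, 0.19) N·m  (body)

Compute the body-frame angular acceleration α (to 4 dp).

precession coupling ω×(Iω) = (-0.0396, -0.0351, -0.0429)
angular accel α = (0.8640, 1.1950, 3.8817)

α = (0.8640, 1.1950, 3.8817)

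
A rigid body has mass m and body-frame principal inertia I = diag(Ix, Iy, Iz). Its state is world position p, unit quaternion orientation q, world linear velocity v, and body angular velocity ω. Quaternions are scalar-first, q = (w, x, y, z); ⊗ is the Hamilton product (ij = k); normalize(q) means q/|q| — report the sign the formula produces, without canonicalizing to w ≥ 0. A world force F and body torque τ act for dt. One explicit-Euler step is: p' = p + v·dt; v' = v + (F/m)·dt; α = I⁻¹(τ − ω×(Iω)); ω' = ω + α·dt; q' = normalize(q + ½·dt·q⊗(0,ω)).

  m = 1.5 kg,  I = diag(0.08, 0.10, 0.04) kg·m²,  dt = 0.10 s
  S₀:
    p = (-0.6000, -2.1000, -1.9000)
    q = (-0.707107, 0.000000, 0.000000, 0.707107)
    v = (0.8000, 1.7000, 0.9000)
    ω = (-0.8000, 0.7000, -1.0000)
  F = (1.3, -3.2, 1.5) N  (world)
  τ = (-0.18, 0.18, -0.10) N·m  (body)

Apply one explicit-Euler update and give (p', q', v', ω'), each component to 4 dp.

precession coupling ω×(Iω) = (0.0420, 0.0320, -0.0112)
(τ − ω×Iω)/I = (-2.7750, 1.4800, -2.2200)
ω + α·dt = (-1.0775, 0.8480, -1.2220)
q⊗(0,ω) = (0.7071070, 0.0707107, -1.0606605, 0.7071070)
updated quaternion q' = (-0.6700, 0.0035, -0.0529, 0.7405)
p' = p + v·dt = (-0.5200, -1.9300, -1.8100)
v + (F/m)dt = (0.8867, 1.4867, 1.0000)

p' = (-0.5200, -1.9300, -1.8100)
q' = (-0.6700, 0.0035, -0.0529, 0.7405)
v' = (0.8867, 1.4867, 1.0000)
ω' = (-1.0775, 0.8480, -1.2220)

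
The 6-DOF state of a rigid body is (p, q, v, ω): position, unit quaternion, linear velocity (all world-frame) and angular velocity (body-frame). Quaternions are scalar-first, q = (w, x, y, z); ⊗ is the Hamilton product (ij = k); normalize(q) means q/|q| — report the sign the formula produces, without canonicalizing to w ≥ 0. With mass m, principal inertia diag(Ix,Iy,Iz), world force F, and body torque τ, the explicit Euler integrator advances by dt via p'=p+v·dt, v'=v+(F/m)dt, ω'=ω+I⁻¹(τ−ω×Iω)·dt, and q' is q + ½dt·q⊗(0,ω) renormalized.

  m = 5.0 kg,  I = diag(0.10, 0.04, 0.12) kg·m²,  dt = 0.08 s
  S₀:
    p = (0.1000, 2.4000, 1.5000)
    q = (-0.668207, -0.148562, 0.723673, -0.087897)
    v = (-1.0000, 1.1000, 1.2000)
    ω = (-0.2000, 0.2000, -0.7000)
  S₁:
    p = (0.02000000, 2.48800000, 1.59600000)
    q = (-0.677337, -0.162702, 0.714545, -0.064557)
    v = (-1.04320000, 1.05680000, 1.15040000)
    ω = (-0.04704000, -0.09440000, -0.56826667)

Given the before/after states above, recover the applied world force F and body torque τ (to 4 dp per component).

F = (-2.7000, -2.7000, -3.1000)
τ = (0.1800, -0.1500, 0.2000)

velocity change Δv = (-0.04320000, -0.04320000, -0.04960000)
F = m·Δv/dt = (-2.7000, -2.7000, -3.1000)
rate change Δω = (0.15296000, -0.29440000, 0.13173333)
ω₀×(Iω₀) = (-0.0112, -0.0028, 0.0024)
τ = I·(Δω/dt) + ω₀×(Iω₀) = (0.1800, -0.1500, 0.2000)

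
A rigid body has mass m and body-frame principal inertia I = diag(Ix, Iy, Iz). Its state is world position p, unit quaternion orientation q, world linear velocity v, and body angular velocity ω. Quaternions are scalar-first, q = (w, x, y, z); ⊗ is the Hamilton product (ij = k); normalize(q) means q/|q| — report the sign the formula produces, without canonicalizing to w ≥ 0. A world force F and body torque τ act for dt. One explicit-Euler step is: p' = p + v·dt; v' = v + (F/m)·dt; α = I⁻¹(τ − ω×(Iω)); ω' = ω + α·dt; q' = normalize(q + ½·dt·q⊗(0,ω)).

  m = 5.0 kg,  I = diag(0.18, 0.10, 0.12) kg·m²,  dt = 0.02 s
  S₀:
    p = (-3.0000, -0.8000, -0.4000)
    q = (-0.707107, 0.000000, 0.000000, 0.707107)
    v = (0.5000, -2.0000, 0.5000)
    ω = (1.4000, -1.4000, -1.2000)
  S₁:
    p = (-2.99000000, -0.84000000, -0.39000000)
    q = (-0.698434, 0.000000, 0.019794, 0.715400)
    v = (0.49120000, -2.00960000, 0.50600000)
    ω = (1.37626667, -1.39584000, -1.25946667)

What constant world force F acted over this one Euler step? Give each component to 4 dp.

F = (-2.2000, -2.4000, 1.5000)

velocity change Δv = (-0.00880000, -0.00960000, 0.00600000)
applied force F = (-2.2000, -2.4000, 1.5000)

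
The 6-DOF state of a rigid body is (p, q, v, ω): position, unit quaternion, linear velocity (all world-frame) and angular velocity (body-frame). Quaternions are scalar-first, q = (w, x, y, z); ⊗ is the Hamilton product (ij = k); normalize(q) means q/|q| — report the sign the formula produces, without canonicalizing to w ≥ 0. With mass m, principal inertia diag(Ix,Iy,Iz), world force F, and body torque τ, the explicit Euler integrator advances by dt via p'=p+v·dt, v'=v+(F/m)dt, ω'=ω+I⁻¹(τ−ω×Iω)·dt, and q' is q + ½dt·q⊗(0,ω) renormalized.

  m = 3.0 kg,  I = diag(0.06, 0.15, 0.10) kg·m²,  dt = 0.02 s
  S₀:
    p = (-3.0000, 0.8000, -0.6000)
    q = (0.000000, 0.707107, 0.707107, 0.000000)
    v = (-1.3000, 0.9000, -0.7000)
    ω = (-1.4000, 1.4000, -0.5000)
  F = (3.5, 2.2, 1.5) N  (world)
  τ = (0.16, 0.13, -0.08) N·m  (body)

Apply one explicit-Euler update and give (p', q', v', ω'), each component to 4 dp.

gyro term ω×Iω = (0.0350, -0.0280, -0.1764)
(τ − ω×Iω)/I = (2.0833, 1.0533, 0.9640)
ω + α·dt = (-1.3583, 1.4211, -0.4807)
q⊗(0,ω) = (0.0000000, -0.3535535, 0.3535535, 1.9798996)
updated quaternion q' = (0.0000, 0.7034, 0.7105, 0.0198)
p' = p + v·dt = (-3.0260, 0.8180, -0.6140)
v + (F/m)dt = (-1.2767, 0.9147, -0.6900)

p' = (-3.0260, 0.8180, -0.6140)
q' = (0.0000, 0.7034, 0.7105, 0.0198)
v' = (-1.2767, 0.9147, -0.6900)
ω' = (-1.3583, 1.4211, -0.4807)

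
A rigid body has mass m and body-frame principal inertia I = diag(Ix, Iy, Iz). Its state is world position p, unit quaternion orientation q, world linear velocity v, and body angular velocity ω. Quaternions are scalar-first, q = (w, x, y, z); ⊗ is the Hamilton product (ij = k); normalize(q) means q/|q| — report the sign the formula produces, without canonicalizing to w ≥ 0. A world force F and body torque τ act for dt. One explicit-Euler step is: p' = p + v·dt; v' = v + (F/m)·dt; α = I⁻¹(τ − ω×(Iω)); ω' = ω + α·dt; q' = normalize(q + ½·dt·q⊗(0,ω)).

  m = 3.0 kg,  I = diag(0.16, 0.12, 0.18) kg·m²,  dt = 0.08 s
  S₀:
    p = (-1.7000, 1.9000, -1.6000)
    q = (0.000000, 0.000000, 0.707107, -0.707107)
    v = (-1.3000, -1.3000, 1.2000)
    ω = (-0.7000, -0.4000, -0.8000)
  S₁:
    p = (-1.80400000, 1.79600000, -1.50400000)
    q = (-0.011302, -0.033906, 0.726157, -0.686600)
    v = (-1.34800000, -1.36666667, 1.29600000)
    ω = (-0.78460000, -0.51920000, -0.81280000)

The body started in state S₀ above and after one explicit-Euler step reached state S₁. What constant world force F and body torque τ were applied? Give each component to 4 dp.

Δv = v₁−v₀ = (-0.04800000, -0.06666667, 0.09600000)
applied force F = (-1.8000, -2.5000, 3.6000)
Δω = ω₁−ω₀ = (-0.08460000, -0.11920000, -0.01280000)
ω₀×(Iω₀) = (0.0192, -0.0112, -0.0112)
τ = I·(Δω/dt) + ω₀×(Iω₀) = (-0.1500, -0.1900, -0.0400)

F = (-1.8000, -2.5000, 3.6000)
τ = (-0.1500, -0.1900, -0.0400)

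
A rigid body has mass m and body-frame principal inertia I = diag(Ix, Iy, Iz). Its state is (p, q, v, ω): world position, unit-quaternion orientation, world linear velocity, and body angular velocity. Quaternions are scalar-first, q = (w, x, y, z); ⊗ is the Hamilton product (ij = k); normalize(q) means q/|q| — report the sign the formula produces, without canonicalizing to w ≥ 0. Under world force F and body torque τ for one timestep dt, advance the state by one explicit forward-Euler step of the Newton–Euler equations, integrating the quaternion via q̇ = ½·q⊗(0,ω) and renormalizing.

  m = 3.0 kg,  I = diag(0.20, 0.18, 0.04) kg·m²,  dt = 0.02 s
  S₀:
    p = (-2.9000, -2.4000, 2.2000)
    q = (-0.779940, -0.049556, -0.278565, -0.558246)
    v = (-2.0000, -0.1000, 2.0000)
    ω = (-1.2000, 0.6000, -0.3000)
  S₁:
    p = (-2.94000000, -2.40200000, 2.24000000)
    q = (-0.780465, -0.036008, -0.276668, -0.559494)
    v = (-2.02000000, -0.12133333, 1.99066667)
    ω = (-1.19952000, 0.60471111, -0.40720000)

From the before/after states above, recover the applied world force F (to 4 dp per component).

Δv = v₁−v₀ = (-0.02000000, -0.02133333, -0.00933333)
F = m·Δv/dt = (-3.0000, -3.2000, -1.4000)

F = (-3.0000, -3.2000, -1.4000)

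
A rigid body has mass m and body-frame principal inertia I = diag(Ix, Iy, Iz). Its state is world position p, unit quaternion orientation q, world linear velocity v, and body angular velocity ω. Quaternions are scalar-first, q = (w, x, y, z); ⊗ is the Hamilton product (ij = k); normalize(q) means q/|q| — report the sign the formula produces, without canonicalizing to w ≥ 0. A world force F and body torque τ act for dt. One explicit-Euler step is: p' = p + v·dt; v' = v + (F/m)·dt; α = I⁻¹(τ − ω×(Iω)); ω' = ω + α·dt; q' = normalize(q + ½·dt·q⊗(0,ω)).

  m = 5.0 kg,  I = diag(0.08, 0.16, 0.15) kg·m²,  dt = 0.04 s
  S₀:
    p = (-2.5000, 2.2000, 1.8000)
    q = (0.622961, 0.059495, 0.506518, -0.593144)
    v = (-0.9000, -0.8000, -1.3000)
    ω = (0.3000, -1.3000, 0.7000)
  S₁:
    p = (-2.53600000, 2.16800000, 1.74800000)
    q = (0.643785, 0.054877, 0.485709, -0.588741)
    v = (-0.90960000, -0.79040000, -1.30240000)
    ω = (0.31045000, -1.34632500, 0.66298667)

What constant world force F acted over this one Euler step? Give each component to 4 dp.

velocity change Δv = (-0.00960000, 0.00960000, -0.00240000)
m·(v₁−v₀)/dt = (-1.2000, 1.2000, -0.3000)

F = (-1.2000, 1.2000, -0.3000)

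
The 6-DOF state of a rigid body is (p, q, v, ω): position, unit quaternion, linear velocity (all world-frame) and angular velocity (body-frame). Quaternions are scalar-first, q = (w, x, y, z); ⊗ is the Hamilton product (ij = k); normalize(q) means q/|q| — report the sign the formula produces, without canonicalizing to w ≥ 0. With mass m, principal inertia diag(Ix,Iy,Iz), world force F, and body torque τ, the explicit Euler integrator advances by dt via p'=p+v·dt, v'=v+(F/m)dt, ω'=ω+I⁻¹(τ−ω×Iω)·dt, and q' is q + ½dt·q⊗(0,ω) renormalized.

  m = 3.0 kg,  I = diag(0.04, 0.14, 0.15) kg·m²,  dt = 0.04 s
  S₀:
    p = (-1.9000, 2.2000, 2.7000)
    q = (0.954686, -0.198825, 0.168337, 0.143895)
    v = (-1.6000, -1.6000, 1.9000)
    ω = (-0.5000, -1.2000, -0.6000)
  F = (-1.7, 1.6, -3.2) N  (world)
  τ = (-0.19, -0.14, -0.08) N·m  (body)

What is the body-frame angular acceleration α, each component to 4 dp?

α = (-4.9300, -0.7643, -0.9333)

gyro term ω×Iω = (0.0072, -0.0330, 0.0600)
α = I⁻¹(τ − ω×Iω) = (-4.9300, -0.7643, -0.9333)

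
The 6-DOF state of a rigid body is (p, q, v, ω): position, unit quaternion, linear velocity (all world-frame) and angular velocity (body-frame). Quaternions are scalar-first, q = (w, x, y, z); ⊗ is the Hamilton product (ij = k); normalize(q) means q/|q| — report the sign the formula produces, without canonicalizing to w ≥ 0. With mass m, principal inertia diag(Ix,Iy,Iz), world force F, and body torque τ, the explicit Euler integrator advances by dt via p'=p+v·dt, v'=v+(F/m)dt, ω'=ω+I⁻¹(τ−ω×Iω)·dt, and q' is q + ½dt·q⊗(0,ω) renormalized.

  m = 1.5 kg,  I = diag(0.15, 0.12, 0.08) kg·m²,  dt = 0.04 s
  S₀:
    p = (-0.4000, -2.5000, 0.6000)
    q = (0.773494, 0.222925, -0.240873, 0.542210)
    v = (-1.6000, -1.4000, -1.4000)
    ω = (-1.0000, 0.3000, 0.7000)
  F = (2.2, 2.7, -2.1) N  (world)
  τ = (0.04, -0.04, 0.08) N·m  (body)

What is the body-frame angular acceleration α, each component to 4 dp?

precession coupling ω×(Iω) = (-0.0084, -0.0490, 0.0090)
angular accel α = (0.3227, 0.0750, 0.8875)

α = (0.3227, 0.0750, 0.8875)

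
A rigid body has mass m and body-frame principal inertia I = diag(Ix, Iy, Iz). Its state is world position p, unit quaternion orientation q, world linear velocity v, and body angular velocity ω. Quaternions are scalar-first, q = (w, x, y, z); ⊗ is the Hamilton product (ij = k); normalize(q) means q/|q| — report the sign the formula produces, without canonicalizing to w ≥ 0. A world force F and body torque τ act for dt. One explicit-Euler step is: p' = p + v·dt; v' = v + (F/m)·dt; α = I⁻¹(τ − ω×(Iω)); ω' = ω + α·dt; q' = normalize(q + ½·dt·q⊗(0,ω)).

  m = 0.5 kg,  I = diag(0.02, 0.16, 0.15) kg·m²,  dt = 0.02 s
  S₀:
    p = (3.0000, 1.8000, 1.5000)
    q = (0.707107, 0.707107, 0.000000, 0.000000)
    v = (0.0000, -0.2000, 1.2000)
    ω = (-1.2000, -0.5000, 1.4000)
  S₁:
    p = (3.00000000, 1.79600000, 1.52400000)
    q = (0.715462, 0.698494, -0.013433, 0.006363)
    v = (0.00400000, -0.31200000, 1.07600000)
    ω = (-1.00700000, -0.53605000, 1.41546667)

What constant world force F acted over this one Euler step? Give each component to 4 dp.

Δv = v₁−v₀ = (0.00400000, -0.11200000, -0.12400000)
F = m·Δv/dt = (0.1000, -2.8000, -3.1000)

F = (0.1000, -2.8000, -3.1000)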